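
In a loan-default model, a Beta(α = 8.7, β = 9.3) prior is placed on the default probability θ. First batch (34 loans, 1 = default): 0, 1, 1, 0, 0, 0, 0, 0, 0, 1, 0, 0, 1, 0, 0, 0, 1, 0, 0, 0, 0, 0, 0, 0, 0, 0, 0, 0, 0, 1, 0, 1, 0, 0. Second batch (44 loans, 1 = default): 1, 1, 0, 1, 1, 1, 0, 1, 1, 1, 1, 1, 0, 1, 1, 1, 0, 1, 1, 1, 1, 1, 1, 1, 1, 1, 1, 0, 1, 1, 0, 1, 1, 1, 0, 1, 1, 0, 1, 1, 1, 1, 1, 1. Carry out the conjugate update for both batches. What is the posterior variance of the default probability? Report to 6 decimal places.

The Beta prior is conjugate to a Binomial/Bernoulli likelihood; the update adds successes to α and failures to β.
After batch 1: Beta(8.7+7, 9.3+27) = Beta(15.7, 36.3).
After batch 2: Beta(15.7+36, 36.3+8) = Beta(51.7, 44.3).
Var = αβ/((α+β)²(α+β+1)) = 51.7·44.3/(96.0²·97.0) = 0.002562.

0.002562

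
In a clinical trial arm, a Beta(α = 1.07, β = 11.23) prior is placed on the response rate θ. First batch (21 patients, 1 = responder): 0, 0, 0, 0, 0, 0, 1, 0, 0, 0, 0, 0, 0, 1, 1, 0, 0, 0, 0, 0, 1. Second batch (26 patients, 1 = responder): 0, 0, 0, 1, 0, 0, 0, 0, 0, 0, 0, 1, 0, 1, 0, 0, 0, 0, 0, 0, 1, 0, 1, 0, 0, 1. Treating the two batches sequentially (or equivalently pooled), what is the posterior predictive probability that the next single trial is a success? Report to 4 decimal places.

The Beta prior is conjugate to a Binomial/Bernoulli likelihood; the update adds successes to α and failures to β.
After batch 1: Beta(1.07+4, 11.23+17) = Beta(5.07, 28.23).
After batch 2: Beta(5.07+6, 28.23+20) = Beta(11.07, 48.23).
For a single future Bernoulli trial, P(success | data) = α/(α+β) = 0.1867.

0.1867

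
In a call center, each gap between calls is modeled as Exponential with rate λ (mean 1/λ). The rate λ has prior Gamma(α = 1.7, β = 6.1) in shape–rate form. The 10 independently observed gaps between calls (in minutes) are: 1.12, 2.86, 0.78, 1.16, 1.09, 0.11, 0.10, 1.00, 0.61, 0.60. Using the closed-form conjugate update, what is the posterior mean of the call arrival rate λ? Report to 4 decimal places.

0.7534

With a Gamma(shape α, rate β) prior on the exponential rate λ, the posterior after n observations with total T = Σxᵢ is Gamma(α+n, β+T).
Sum of observations T = 9.43 minutes; n = 10.
Posterior: Gamma(1.7+10, 6.1+9.43) = Gamma(11.7, 15.53).
Posterior mean of λ = α/β = 11.7/15.53 = 0.7534.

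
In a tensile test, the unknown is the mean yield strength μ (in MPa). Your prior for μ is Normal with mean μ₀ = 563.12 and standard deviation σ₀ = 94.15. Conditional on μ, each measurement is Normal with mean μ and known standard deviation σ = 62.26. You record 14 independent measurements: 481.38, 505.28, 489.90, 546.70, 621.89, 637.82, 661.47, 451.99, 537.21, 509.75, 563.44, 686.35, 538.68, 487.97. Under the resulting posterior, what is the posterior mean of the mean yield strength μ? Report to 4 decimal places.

For Normal data with known variance σ², a Normal(μ₀, σ₀²) prior on μ is conjugate. Posterior precision = 1/σ₀² + n/σ²; posterior mean is the precision-weighted average of μ₀ and x̄.
Σxᵢ = 481.38 + 505.28 + 489.90 + 546.70 + 621.89 + 637.82 + 661.47 + 451.99 + 537.21 + 509.75 + 563.44 + 686.35 + 538.68 + 487.97 = 7719.83, so n·x̄ = 7719.83.
σ₀² = 94.15² = 8864.2225, σ² = 62.26² = 3876.3076; σ² + n·σ₀² = 3876.3076 + 14·8864.2225 = 127975.4226.
Posterior mean = (μ₀/σ₀² + n·x̄/σ²)/(1/σ₀² + n/σ²) = (σ²·μ₀ + σ₀²·n·x̄)/(σ² + n·σ₀²) = (3876.3076·563.12 + 8864.2225·7719.83)/127975.4226 = 70613117.117887/127975.4226 = 551.7709.

551.7709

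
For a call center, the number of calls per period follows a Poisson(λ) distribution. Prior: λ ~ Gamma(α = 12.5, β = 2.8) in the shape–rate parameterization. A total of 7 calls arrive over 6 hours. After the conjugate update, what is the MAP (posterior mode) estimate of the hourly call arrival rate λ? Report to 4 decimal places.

2.1023

With a Gamma(shape α, rate β) prior, the Poisson likelihood is conjugate: the posterior is Gamma(α + ΣXᵢ, β + n).
Posterior: Gamma(α+S, β+n) = Gamma(12.5+7, 2.8+6) = Gamma(19.5, 8.8).
Mode of Gamma(α,β) for α≥1 is (α−1)/β = 18.5/8.8 = 2.1023.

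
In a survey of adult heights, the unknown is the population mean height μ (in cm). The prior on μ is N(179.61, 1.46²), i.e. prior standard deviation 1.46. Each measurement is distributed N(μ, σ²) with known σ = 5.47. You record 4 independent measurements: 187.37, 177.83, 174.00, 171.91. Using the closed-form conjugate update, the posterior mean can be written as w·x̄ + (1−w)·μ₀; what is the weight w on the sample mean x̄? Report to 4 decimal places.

0.2218

For Normal data with known variance σ², a Normal(μ₀, σ₀²) prior on μ is conjugate. Posterior precision = 1/σ₀² + n/σ²; posterior mean is the precision-weighted average of μ₀ and x̄.
σ₀² = 1.46² = 2.1316, σ² = 5.47² = 29.9209. Prior precision 1/σ₀² = 1/2.1316; data precision n/σ² = 4/29.9209.
w = (n/σ²)/(1/σ₀² + n/σ²) = n·σ₀²/(σ² + n·σ₀²) = 4·2.1316/(29.9209 + 4·2.1316) = 8.5264/38.4473 = 0.2218.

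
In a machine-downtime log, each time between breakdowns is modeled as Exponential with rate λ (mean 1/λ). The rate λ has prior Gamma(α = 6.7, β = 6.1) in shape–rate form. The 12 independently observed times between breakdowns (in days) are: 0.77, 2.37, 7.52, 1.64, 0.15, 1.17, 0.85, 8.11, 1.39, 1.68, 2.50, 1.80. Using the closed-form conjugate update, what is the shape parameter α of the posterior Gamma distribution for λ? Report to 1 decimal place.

With a Gamma(shape α, rate β) prior on the exponential rate λ, the posterior after n observations with total T = Σxᵢ is Gamma(α+n, β+T).
Sum of observations T = 29.95 days; n = 12.
Posterior: Gamma(6.7+12, 6.1+29.95) = Gamma(18.7, 36.05).
Posterior α = 18.7.

18.7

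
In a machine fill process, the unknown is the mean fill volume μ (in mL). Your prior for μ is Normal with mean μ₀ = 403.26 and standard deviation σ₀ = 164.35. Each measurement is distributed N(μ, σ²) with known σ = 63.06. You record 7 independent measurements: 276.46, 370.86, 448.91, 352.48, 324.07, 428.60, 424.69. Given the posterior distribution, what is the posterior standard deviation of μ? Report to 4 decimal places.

For Normal data with known variance σ², a Normal(μ₀, σ₀²) prior on μ is conjugate. Posterior precision = 1/σ₀² + n/σ²; posterior mean is the precision-weighted average of μ₀ and x̄.
σ₀² = 164.35² = 27010.9225, σ² = 63.06² = 3976.5636; σ² + n·σ₀² = 3976.5636 + 7·27010.9225 = 193053.0211.
Posterior precision = 1/σ₀² + n/σ² = 1/27010.9225 + 7/3976.5636 = (σ² + n·σ₀²)/(σ₀²σ²) = 193053.0211/(27010.9225·3976.5636); posterior variance σₙ² = σ₀²σ²/(σ² + n·σ₀²) = 27010.9225·3976.5636/193053.0211 = 556.379023.
Posterior SD = √σₙ² = √(27010.9225·3976.5636/193053.0211) = 23.5877.

23.5877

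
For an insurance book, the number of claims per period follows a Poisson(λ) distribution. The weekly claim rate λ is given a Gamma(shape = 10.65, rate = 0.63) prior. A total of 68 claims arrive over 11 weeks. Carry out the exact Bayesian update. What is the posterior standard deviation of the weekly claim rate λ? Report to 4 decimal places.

0.7626

With a Gamma(shape α, rate β) prior, the Poisson likelihood is conjugate: the posterior is Gamma(α + ΣXᵢ, β + n).
Posterior: Gamma(α+S, β+n) = Gamma(10.65+68, 0.63+11) = Gamma(78.65, 11.63).
SD = √α/β = √78.65/11.63 = 0.7626.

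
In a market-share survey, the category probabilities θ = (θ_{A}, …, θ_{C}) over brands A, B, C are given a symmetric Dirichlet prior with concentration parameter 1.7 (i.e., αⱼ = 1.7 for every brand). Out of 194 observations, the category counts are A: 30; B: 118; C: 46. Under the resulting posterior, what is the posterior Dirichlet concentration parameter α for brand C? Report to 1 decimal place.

The Dirichlet prior is conjugate to the Multinomial likelihood: each posterior αⱼ = prior αⱼ + observed count nⱼ.
Posterior concentration: (31.7, 119.7, 47.7), total = 199.1.
α_{C} = 1.7 + 46 = 47.7.

47.7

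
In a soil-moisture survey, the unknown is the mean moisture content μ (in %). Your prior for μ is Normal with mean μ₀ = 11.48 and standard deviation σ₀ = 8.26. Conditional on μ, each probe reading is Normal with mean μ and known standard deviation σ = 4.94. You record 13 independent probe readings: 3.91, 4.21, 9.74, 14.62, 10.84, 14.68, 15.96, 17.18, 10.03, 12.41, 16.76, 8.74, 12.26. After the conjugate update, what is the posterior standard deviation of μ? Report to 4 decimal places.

For Normal data with known variance σ², a Normal(μ₀, σ₀²) prior on μ is conjugate. Posterior precision = 1/σ₀² + n/σ²; posterior mean is the precision-weighted average of μ₀ and x̄.
σ₀² = 8.26² = 68.2276, σ² = 4.94² = 24.4036; σ² + n·σ₀² = 24.4036 + 13·68.2276 = 911.3624.
Posterior precision = 1/σ₀² + n/σ² = 1/68.2276 + 13/24.4036 = (σ² + n·σ₀²)/(σ₀²σ²) = 911.3624/(68.2276·24.4036); posterior variance σₙ² = σ₀²σ²/(σ² + n·σ₀²) = 68.2276·24.4036/911.3624 = 1.826934.
Posterior SD = √σₙ² = √(68.2276·24.4036/911.3624) = 1.3516.

1.3516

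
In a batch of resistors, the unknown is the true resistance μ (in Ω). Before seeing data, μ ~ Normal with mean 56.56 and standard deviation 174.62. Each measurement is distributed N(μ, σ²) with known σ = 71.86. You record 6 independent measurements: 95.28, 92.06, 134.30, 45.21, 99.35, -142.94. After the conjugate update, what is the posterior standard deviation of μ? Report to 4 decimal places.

For Normal data with known variance σ², a Normal(μ₀, σ₀²) prior on μ is conjugate. Posterior precision = 1/σ₀² + n/σ²; posterior mean is the precision-weighted average of μ₀ and x̄.
σ₀² = 174.62² = 30492.1444, σ² = 71.86² = 5163.8596; σ² + n·σ₀² = 5163.8596 + 6·30492.1444 = 188116.726.
Posterior precision = 1/σ₀² + n/σ² = 1/30492.1444 + 6/5163.8596 = (σ² + n·σ₀²)/(σ₀²σ²) = 188116.726/(30492.1444·5163.8596); posterior variance σₙ² = σ₀²σ²/(σ² + n·σ₀²) = 30492.1444·5163.8596/188116.726 = 837.018355.
Posterior SD = √σₙ² = √(30492.1444·5163.8596/188116.726) = 28.9313.

28.9313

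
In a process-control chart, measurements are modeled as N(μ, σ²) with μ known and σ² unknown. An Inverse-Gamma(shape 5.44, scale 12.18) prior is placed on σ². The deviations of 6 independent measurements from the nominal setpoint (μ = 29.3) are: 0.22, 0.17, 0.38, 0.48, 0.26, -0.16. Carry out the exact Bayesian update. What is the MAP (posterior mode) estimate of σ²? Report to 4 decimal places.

With known mean μ and an Inverse-Gamma(α, β) prior on σ², the Normal likelihood is conjugate: posterior is Inv-Gamma(α + n/2, β + Σ(xᵢ−μ)²/2).
Σ(xᵢ−μ)² = (0.22)² + (0.17)² + (0.38)² + (0.48)² + (0.26)² + (-0.16)² = 0.5453.
Posterior: Inv-Gamma(5.44 + 6/2, 12.18 + 0.5453/2) = Inv-Gamma(8.44, 12.45265).
Mode = β/(α+1) = 12.45265/9.44 = 1.3191.

1.3191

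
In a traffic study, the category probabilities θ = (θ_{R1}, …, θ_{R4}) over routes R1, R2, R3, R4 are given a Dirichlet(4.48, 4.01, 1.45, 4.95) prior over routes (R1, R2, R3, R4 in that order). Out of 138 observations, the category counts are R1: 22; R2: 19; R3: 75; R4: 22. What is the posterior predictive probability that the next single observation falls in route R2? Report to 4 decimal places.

0.1505

The Dirichlet prior is conjugate to the Multinomial likelihood: each posterior αⱼ = prior αⱼ + observed count nⱼ.
Posterior concentration: (26.48, 23.01, 76.45, 26.95), total = 152.89.
P(next = R2 | data) = α_{R2}/Σα = 0.1505.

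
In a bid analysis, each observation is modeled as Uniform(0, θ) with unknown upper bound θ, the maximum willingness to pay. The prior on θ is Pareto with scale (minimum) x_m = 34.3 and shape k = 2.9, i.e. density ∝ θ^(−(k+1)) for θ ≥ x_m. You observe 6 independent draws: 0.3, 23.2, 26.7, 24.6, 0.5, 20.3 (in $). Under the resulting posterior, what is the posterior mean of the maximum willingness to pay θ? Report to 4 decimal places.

38.6418

A Pareto(scale x_m, shape k) prior on the upper bound θ of Uniform(0, θ) is conjugate: posterior is Pareto(max(x_m, max xᵢ), k + n).
Sample maximum = 26.7; prior scale x_m = 34.3 → posterior scale = max = 34.3.
Posterior shape = 2.9 + 6 = 8.9.
E[θ|data] = k·x_m/(k−1) = 8.9·34.3/7.9 = 38.6418.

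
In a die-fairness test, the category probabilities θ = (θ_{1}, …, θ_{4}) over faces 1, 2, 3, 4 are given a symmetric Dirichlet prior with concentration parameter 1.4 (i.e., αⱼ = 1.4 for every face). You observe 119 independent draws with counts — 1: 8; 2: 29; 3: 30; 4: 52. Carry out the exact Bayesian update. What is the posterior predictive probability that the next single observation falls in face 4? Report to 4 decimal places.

The Dirichlet prior is conjugate to the Multinomial likelihood: each posterior αⱼ = prior αⱼ + observed count nⱼ.
Posterior concentration: (9.4, 30.4, 31.4, 53.4), total = 124.6.
P(next = 4 | data) = α_{4}/Σα = 0.4286.

0.4286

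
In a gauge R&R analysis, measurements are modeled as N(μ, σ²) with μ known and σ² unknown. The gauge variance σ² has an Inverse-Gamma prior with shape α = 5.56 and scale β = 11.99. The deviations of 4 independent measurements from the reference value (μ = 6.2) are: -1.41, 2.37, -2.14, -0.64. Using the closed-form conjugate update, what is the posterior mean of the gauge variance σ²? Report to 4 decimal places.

With known mean μ and an Inverse-Gamma(α, β) prior on σ², the Normal likelihood is conjugate: posterior is Inv-Gamma(α + n/2, β + Σ(xᵢ−μ)²/2).
Σ(xᵢ−μ)² = (-1.41)² + (2.37)² + (-2.14)² + (-0.64)² = 12.5942.
Posterior: Inv-Gamma(5.56 + 4/2, 11.99 + 12.5942/2) = Inv-Gamma(7.56, 18.28710).
E[σ²|data] = β/(α−1) = 18.28710/6.56 = 2.7877.

2.7877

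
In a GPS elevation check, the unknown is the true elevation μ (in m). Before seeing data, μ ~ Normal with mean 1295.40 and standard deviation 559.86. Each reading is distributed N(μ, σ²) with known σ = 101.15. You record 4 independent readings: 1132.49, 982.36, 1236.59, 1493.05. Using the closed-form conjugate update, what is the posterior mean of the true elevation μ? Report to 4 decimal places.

1211.8047

For Normal data with known variance σ², a Normal(μ₀, σ₀²) prior on μ is conjugate. Posterior precision = 1/σ₀² + n/σ²; posterior mean is the precision-weighted average of μ₀ and x̄.
Σxᵢ = 1132.49 + 982.36 + 1236.59 + 1493.05 = 4844.49, so n·x̄ = 4844.49.
σ₀² = 559.86² = 313443.2196, σ² = 101.15² = 10231.3225; σ² + n·σ₀² = 10231.3225 + 4·313443.2196 = 1264004.2009.
Posterior mean = (μ₀/σ₀² + n·x̄/σ²)/(1/σ₀² + n/σ²) = (σ²·μ₀ + σ₀²·n·x̄)/(σ² + n·σ₀²) = (10231.3225·1295.40 + 313443.2196·4844.49)/1264004.2009 = 1531726198.086504/1264004.2009 = 1211.8047.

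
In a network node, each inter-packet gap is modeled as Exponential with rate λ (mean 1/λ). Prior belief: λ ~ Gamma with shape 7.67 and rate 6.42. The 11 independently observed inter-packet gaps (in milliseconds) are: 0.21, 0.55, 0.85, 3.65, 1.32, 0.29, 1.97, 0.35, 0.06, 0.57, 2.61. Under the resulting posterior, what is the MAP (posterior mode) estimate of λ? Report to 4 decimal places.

With a Gamma(shape α, rate β) prior on the exponential rate λ, the posterior after n observations with total T = Σxᵢ is Gamma(α+n, β+T).
Sum of observations T = 12.43 milliseconds; n = 11.
Posterior: Gamma(7.67+11, 6.42+12.43) = Gamma(18.67, 18.85).
Mode = (α−1)/β = 0.9374.

0.9374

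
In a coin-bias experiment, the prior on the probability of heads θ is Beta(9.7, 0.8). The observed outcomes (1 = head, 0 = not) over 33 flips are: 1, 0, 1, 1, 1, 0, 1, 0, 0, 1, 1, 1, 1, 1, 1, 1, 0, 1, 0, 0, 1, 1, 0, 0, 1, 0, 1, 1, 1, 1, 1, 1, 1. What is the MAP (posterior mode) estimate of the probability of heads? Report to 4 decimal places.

0.7639

The Beta prior is conjugate to a Binomial/Bernoulli likelihood; the update adds successes to α and failures to β.
Posterior: Beta(α+k, β+n−k) = Beta(9.7+23, 0.8+10) = Beta(32.7, 10.8).
Mode of Beta(a,b) for a,b>1 is (a−1)/(a+b−2) = 31.7/41.5 = 0.7639.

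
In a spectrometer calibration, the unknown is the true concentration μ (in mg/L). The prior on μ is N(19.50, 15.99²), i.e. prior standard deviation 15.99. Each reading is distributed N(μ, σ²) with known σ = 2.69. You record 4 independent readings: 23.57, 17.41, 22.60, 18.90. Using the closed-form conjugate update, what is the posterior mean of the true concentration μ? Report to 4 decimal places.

For Normal data with known variance σ², a Normal(μ₀, σ₀²) prior on μ is conjugate. Posterior precision = 1/σ₀² + n/σ²; posterior mean is the precision-weighted average of μ₀ and x̄.
Σxᵢ = 23.57 + 17.41 + 22.60 + 18.90 = 82.48, so n·x̄ = 82.48.
σ₀² = 15.99² = 255.6801, σ² = 2.69² = 7.2361; σ² + n·σ₀² = 7.2361 + 4·255.6801 = 1029.9565.
Posterior mean = (μ₀/σ₀² + n·x̄/σ²)/(1/σ₀² + n/σ²) = (σ²·μ₀ + σ₀²·n·x̄)/(σ² + n·σ₀²) = (7.2361·19.50 + 255.6801·82.48)/1029.9565 = 21229.598598/1029.9565 = 20.6121.

20.6121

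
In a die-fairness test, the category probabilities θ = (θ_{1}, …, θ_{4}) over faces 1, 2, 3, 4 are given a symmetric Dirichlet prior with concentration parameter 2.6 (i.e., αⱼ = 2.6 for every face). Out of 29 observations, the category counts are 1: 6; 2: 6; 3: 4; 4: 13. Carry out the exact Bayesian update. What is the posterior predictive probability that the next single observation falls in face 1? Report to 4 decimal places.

The Dirichlet prior is conjugate to the Multinomial likelihood: each posterior αⱼ = prior αⱼ + observed count nⱼ.
Posterior concentration: (8.6, 8.6, 6.6, 15.6), total = 39.4.
P(next = 1 | data) = α_{1}/Σα = 0.2183.

0.2183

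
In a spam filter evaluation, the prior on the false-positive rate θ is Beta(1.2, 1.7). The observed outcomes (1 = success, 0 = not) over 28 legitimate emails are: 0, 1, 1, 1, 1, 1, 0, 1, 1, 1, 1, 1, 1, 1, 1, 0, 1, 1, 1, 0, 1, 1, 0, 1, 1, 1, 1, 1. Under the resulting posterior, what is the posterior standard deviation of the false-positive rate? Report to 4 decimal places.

The Beta prior is conjugate to a Binomial/Bernoulli likelihood; the update adds successes to α and failures to β.
Posterior: Beta(α+k, β+n−k) = Beta(1.2+23, 1.7+5) = Beta(24.2, 6.7).
Var = αβ/((α+β)²(α+β+1)) = 24.2·6.7/(30.9²·31.9) = 0.00532332; SD = √0.00532332 = 0.0730.

0.0730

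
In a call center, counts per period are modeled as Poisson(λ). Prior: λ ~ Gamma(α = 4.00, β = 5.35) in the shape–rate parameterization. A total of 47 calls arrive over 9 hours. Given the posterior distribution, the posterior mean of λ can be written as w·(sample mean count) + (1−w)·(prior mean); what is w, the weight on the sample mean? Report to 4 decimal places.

With a Gamma(shape α, rate β) prior, the Poisson likelihood is conjugate: the posterior is Gamma(α + ΣXᵢ, β + n).
Posterior mean = (α₀+S)/(β₀+n) = [n/(β₀+n)]·(S/n) + [β₀/(β₀+n)]·(α₀/β₀), so only n and β₀ enter the weight.
Weight on data w = n/(β₀+n) = 9/(5.35+9) = 9/14.35 = 0.6272.

0.6272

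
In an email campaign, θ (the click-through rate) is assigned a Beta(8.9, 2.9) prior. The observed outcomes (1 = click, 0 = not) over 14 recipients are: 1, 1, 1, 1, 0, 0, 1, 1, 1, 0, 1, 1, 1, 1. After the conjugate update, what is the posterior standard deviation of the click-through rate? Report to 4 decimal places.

0.0811

The Beta prior is conjugate to a Binomial/Bernoulli likelihood; the update adds successes to α and failures to β.
Posterior: Beta(α+k, β+n−k) = Beta(8.9+11, 2.9+3) = Beta(19.9, 5.9).
Var = αβ/((α+β)²(α+β+1)) = 19.9·5.9/(25.8²·26.8) = 0.00658159; SD = √0.00658159 = 0.0811.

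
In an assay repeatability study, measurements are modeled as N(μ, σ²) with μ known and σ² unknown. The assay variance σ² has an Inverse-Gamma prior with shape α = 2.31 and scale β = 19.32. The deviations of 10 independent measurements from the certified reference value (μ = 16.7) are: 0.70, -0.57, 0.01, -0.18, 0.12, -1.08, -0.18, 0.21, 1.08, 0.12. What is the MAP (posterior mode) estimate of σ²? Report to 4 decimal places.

With known mean μ and an Inverse-Gamma(α, β) prior on σ², the Normal likelihood is conjugate: posterior is Inv-Gamma(α + n/2, β + Σ(xᵢ−μ)²/2).
Σ(xᵢ−μ)² = (0.70)² + (-0.57)² + (0.01)² + (-0.18)² + (0.12)² + (-1.08)² + (-0.18)² + (0.21)² + (1.08)² + (0.12)² = 3.2855.
Posterior: Inv-Gamma(2.31 + 10/2, 19.32 + 3.2855/2) = Inv-Gamma(7.31, 20.96275).
Mode = β/(α+1) = 20.96275/8.31 = 2.5226.

2.5226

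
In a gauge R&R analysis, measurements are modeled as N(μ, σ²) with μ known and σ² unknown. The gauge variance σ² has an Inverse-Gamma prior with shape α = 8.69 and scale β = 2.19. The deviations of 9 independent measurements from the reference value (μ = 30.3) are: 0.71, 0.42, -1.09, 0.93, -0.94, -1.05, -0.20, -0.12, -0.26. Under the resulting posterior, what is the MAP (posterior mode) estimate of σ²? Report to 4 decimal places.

0.3249

With known mean μ and an Inverse-Gamma(α, β) prior on σ², the Normal likelihood is conjugate: posterior is Inv-Gamma(α + n/2, β + Σ(xᵢ−μ)²/2).
Σ(xᵢ−μ)² = (0.71)² + (0.42)² + (-1.09)² + (0.93)² + (-0.94)² + (-1.05)² + (-0.20)² + (-0.12)² + (-0.26)² = 4.8416.
Posterior: Inv-Gamma(8.69 + 9/2, 2.19 + 4.8416/2) = Inv-Gamma(13.19, 4.61080).
Mode = β/(α+1) = 4.61080/14.19 = 0.3249.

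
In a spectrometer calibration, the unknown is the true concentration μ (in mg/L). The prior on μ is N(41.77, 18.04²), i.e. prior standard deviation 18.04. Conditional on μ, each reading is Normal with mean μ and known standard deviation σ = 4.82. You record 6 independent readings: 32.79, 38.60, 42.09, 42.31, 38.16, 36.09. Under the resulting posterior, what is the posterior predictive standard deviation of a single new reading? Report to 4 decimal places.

For Normal data with known variance σ², a Normal(μ₀, σ₀²) prior on μ is conjugate. Posterior precision = 1/σ₀² + n/σ²; posterior mean is the precision-weighted average of μ₀ and x̄.
σ₀² = 18.04² = 325.4416, σ² = 4.82² = 23.2324; σ² + n·σ₀² = 23.2324 + 6·325.4416 = 1975.882.
Posterior precision = 1/σ₀² + n/σ² = 1/325.4416 + 6/23.2324 = (σ² + n·σ₀²)/(σ₀²σ²) = 1975.882/(325.4416·23.2324); posterior variance σₙ² = σ₀²σ²/(σ² + n·σ₀²) = 325.4416·23.2324/1975.882 = 3.826539.
Predictive variance for one new observation = σₙ² + σ² = 325.4416·23.2324/1975.882 + 23.2324 = σ²·(σ₀² + 1975.882)/1975.882 = 23.2324·2301.3236/1975.882 = 27.058939; SD = √(23.2324·2301.3236/1975.882) = 5.2018.

5.2018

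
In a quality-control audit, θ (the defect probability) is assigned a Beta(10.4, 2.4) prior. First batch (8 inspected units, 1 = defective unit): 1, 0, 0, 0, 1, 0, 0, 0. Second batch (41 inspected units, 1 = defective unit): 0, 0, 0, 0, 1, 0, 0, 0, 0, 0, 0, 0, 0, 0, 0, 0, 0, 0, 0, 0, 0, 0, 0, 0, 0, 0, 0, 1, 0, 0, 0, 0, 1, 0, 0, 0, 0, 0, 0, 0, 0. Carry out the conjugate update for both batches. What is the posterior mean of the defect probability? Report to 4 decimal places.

The Beta prior is conjugate to a Binomial/Bernoulli likelihood; the update adds successes to α and failures to β.
After batch 1: Beta(10.4+2, 2.4+6) = Beta(12.4, 8.4).
After batch 2: Beta(12.4+3, 8.4+38) = Beta(15.4, 46.4).
Posterior mean = α/(α+β) = 15.4/61.8 = 0.2492.

0.2492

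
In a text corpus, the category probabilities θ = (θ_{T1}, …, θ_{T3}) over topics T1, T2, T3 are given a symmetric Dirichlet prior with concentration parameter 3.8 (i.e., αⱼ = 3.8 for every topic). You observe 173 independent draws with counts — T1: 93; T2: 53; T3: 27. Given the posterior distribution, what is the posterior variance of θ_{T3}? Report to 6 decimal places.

The Dirichlet prior is conjugate to the Multinomial likelihood: each posterior αⱼ = prior αⱼ + observed count nⱼ.
Posterior concentration: (96.8, 56.8, 30.8), total = 184.4.
Var[θ_j] = α_j(Σα−α_j)/((Σα)²(Σα+1)) = 30.8·153.6/(184.4²·185.4) = 0.000750.

0.000750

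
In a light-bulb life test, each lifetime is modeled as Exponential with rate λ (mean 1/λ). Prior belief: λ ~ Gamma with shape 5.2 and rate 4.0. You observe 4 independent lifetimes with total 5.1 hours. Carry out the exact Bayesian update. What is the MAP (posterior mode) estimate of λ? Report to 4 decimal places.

With a Gamma(shape α, rate β) prior on the exponential rate λ, the posterior after n observations with total T = Σxᵢ is Gamma(α+n, β+T).
Posterior: Gamma(5.2+4, 4.0+5.1) = Gamma(9.2, 9.1).
Mode = (α−1)/β = 0.9011.

0.9011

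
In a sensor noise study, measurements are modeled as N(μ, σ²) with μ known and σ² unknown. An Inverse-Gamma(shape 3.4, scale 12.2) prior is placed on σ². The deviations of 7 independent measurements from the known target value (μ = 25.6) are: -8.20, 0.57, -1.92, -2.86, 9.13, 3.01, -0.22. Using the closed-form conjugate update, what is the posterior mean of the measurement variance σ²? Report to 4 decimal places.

16.6353

With known mean μ and an Inverse-Gamma(α, β) prior on σ², the Normal likelihood is conjugate: posterior is Inv-Gamma(α + n/2, β + Σ(xᵢ−μ)²/2).
Σ(xᵢ−μ)² = (-8.20)² + (0.57)² + (-1.92)² + (-2.86)² + (9.13)² + (3.01)² + (-0.22)² = 171.8963.
Posterior: Inv-Gamma(3.4 + 7/2, 12.2 + 171.8963/2) = Inv-Gamma(6.90, 98.14815).
E[σ²|data] = β/(α−1) = 98.14815/5.90 = 16.6353.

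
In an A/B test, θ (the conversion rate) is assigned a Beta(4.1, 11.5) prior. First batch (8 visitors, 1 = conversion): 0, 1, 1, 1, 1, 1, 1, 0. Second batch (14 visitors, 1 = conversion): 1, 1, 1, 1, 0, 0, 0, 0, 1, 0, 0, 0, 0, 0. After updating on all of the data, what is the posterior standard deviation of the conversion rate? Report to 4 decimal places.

The Beta prior is conjugate to a Binomial/Bernoulli likelihood; the update adds successes to α and failures to β.
After batch 1: Beta(4.1+6, 11.5+2) = Beta(10.1, 13.5).
After batch 2: Beta(10.1+5, 13.5+9) = Beta(15.1, 22.5).
Var = αβ/((α+β)²(α+β+1)) = 15.1·22.5/(37.6²·38.6) = 0.00622582; SD = √0.00622582 = 0.0789.

0.0789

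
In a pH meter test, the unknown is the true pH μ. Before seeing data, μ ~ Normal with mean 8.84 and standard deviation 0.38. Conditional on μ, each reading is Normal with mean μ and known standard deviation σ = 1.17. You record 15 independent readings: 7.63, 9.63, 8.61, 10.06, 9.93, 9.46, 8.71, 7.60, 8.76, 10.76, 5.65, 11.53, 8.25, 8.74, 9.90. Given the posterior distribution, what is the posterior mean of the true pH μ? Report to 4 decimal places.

8.9470

For Normal data with known variance σ², a Normal(μ₀, σ₀²) prior on μ is conjugate. Posterior precision = 1/σ₀² + n/σ²; posterior mean is the precision-weighted average of μ₀ and x̄.
Σxᵢ = 7.63 + 9.63 + 8.61 + 10.06 + 9.93 + 9.46 + 8.71 + 7.60 + 8.76 + 10.76 + 5.65 + 11.53 + 8.25 + 8.74 + 9.90 = 135.22, so n·x̄ = 135.22.
σ₀² = 0.38² = 0.1444, σ² = 1.17² = 1.3689; σ² + n·σ₀² = 1.3689 + 15·0.1444 = 3.5349.
Posterior mean = (μ₀/σ₀² + n·x̄/σ²)/(1/σ₀² + n/σ²) = (σ²·μ₀ + σ₀²·n·x̄)/(σ² + n·σ₀²) = (1.3689·8.84 + 0.1444·135.22)/3.5349 = 31.626844/3.5349 = 8.9470.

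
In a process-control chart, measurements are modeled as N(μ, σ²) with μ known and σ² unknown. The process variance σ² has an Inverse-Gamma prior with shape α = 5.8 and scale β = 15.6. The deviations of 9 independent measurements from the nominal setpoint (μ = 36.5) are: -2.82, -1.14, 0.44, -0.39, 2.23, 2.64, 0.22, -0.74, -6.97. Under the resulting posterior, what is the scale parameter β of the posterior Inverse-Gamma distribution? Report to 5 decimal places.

50.95855

With known mean μ and an Inverse-Gamma(α, β) prior on σ², the Normal likelihood is conjugate: posterior is Inv-Gamma(α + n/2, β + Σ(xᵢ−μ)²/2).
Σ(xᵢ−μ)² = (-2.82)² + (-1.14)² + (0.44)² + (-0.39)² + (2.23)² + (2.64)² + (0.22)² + (-0.74)² + (-6.97)² = 70.7171.
Posterior: Inv-Gamma(5.8 + 9/2, 15.6 + 70.7171/2) = Inv-Gamma(10.30, 50.95855).
Posterior β = 50.95855.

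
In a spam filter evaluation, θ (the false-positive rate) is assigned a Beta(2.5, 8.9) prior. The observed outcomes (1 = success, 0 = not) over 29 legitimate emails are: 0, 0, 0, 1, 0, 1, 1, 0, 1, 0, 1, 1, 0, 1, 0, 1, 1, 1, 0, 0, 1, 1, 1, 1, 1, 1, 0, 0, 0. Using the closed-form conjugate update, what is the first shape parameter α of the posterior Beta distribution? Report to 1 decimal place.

The Beta prior is conjugate to a Binomial/Bernoulli likelihood; the update adds successes to α and failures to β.
Posterior: Beta(α+k, β+n−k) = Beta(2.5+16, 8.9+13) = Beta(18.5, 21.9).
Posterior α = 18.5.

18.5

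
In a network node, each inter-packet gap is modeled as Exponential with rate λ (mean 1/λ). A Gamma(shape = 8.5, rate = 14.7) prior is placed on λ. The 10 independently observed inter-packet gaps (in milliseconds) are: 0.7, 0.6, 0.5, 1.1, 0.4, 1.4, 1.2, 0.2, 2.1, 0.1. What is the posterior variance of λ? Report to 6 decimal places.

With a Gamma(shape α, rate β) prior on the exponential rate λ, the posterior after n observations with total T = Σxᵢ is Gamma(α+n, β+T).
Sum of observations T = 8.3 milliseconds; n = 10.
Posterior: Gamma(8.5+10, 14.7+8.3) = Gamma(18.5, 23.0).
Var = α/β² = 0.034972.

0.034972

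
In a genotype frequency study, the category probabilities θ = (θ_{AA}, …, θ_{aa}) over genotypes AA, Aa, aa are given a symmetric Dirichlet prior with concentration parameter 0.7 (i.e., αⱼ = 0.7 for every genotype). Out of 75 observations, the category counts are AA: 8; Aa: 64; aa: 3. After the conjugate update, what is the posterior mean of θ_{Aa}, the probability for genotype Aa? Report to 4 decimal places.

The Dirichlet prior is conjugate to the Multinomial likelihood: each posterior αⱼ = prior αⱼ + observed count nⱼ.
Posterior concentration: (8.7, 64.7, 3.7), total = 77.1.
E[θ_{Aa}|data] = α_{Aa}/Σα = 64.7/77.1 = 0.8392.

0.8392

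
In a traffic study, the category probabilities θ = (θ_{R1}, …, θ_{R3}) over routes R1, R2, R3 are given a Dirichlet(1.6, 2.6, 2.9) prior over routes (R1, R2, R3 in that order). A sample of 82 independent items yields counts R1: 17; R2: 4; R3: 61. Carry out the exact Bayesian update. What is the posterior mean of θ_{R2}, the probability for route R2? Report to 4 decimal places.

The Dirichlet prior is conjugate to the Multinomial likelihood: each posterior αⱼ = prior αⱼ + observed count nⱼ.
Posterior concentration: (18.6, 6.6, 63.9), total = 89.1.
E[θ_{R2}|data] = α_{R2}/Σα = 6.6/89.1 = 0.0741.

0.0741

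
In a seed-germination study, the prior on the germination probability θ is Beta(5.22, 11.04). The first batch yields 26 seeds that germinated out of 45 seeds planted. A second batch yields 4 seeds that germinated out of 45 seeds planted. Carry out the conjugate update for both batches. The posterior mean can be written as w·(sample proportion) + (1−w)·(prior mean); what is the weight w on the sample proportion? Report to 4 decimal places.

The Beta prior is conjugate to a Binomial/Bernoulli likelihood; the update adds successes to α and failures to β.
Total number of seeds planted: n = 45 + 45 = 90.
Posterior mean = (α₀+k)/(α₀+β₀+n) = [n/(α₀+β₀+n)]·(k/n) + [(α₀+β₀)/(α₀+β₀+n)]·α₀/(α₀+β₀), so only n and the prior enter the weight.
The weight on the data is w = n/(α₀+β₀+n) = 90/(5.22+11.04+90) = 90/106.26 = 0.8470.

0.8470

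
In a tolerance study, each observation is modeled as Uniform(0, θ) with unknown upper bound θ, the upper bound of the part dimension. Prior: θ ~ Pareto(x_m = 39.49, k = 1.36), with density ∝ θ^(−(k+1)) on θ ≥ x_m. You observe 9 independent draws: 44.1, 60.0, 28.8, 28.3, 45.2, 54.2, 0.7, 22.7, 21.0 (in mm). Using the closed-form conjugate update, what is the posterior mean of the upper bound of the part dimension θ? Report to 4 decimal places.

66.4103

A Pareto(scale x_m, shape k) prior on the upper bound θ of Uniform(0, θ) is conjugate: posterior is Pareto(max(x_m, max xᵢ), k + n).
Sample maximum = 60.0; prior scale x_m = 39.49 → posterior scale = max = 60.00.
Posterior shape = 1.36 + 9 = 10.36.
E[θ|data] = k·x_m/(k−1) = 10.36·60.00/9.36 = 66.4103.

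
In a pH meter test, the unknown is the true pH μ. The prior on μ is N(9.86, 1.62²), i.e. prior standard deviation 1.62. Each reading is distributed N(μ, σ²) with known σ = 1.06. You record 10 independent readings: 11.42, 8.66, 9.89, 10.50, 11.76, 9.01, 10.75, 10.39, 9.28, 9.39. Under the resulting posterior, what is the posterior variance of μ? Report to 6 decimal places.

0.107747

For Normal data with known variance σ², a Normal(μ₀, σ₀²) prior on μ is conjugate. Posterior precision = 1/σ₀² + n/σ²; posterior mean is the precision-weighted average of μ₀ and x̄.
σ₀² = 1.62² = 2.6244, σ² = 1.06² = 1.1236; σ² + n·σ₀² = 1.1236 + 10·2.6244 = 27.3676.
Posterior precision = 1/σ₀² + n/σ² = 1/2.6244 + 10/1.1236 = (σ² + n·σ₀²)/(σ₀²σ²) = 27.3676/(2.6244·1.1236); posterior variance σₙ² = σ₀²σ²/(σ² + n·σ₀²) = 2.6244·1.1236/27.3676 = 0.107747.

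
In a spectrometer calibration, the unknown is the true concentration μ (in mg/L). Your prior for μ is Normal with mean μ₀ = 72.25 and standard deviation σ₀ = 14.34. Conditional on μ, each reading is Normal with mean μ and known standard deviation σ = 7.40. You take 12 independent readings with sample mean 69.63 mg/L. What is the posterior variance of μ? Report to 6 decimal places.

4.464265

For Normal data with known variance σ², a Normal(μ₀, σ₀²) prior on μ is conjugate. Posterior precision = 1/σ₀² + n/σ²; posterior mean is the precision-weighted average of μ₀ and x̄.
σ₀² = 14.34² = 205.6356, σ² = 7.40² = 54.76; σ² + n·σ₀² = 54.76 + 12·205.6356 = 2522.3872.
Posterior precision = 1/σ₀² + n/σ² = 1/205.6356 + 12/54.76 = (σ² + n·σ₀²)/(σ₀²σ²) = 2522.3872/(205.6356·54.76); posterior variance σₙ² = σ₀²σ²/(σ² + n·σ₀²) = 205.6356·54.76/2522.3872 = 4.464265.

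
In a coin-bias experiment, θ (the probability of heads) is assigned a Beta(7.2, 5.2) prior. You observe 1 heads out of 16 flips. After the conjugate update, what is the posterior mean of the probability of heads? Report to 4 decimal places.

The Beta prior is conjugate to a Binomial/Bernoulli likelihood; the update adds successes to α and failures to β.
Posterior: Beta(α+k, β+n−k) = Beta(7.2+1, 5.2+15) = Beta(8.2, 20.2).
Posterior mean = α/(α+β) = 8.2/28.4 = 0.2887.

0.2887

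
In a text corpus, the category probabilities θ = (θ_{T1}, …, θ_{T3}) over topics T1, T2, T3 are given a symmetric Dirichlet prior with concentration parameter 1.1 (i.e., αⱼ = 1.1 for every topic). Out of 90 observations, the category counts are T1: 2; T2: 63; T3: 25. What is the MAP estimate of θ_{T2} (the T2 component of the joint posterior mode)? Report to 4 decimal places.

0.6988

The Dirichlet prior is conjugate to the Multinomial likelihood: each posterior αⱼ = prior αⱼ + observed count nⱼ.
Posterior concentration: (3.1, 64.1, 26.1), total = 93.3.
Joint mode component: (α_{T2}−1)/(Σα−K) = 63.1/90.3 = 0.6988.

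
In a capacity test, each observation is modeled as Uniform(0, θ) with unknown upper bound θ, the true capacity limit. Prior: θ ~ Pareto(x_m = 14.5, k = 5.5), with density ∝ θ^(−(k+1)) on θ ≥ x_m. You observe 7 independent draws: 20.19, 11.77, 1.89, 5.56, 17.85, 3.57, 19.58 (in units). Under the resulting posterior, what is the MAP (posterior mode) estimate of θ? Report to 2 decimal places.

A Pareto(scale x_m, shape k) prior on the upper bound θ of Uniform(0, θ) is conjugate: posterior is Pareto(max(x_m, max xᵢ), k + n).
Sample maximum = 20.19; prior scale x_m = 14.5 → posterior scale = max = 20.19.
Posterior shape = 5.5 + 7 = 12.5.
The Pareto density is decreasing on [x_m, ∞), so the mode is x_m = 20.19.

20.19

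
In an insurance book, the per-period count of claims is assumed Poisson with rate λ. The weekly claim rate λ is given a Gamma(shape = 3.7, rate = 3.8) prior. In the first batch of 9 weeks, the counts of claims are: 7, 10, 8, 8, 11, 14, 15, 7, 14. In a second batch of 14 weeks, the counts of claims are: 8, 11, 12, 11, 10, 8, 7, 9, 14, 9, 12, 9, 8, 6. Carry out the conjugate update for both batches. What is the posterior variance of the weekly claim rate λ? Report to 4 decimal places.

0.3226

With a Gamma(shape α, rate β) prior, the Poisson likelihood is conjugate: the posterior is Gamma(α + ΣXᵢ, β + n).
Batch 1: sum of counts S = 94 over n = 9 weeks.
After batch 1: Gamma(α+S, β+n) = Gamma(3.7+94, 3.8+9) = Gamma(97.7, 12.8).
Batch 2: sum of counts S = 134 over n = 14 weeks.
After batch 2: Gamma(α+S, β+n) = Gamma(97.7+134, 12.8+14) = Gamma(231.7, 26.8).
Var = α/β² = 231.7/26.8² = 0.3226.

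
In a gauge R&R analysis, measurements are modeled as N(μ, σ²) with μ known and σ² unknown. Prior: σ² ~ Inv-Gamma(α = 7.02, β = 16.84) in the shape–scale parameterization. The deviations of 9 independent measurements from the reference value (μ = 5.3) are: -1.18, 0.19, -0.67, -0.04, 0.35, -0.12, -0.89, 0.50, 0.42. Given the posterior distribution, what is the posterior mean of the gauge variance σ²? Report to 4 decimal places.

1.7545

With known mean μ and an Inverse-Gamma(α, β) prior on σ², the Normal likelihood is conjugate: posterior is Inv-Gamma(α + n/2, β + Σ(xᵢ−μ)²/2).
Σ(xᵢ−μ)² = (-1.18)² + (0.19)² + (-0.67)² + (-0.04)² + (0.35)² + (-0.12)² + (-0.89)² + (0.50)² + (0.42)² = 3.2344.
Posterior: Inv-Gamma(7.02 + 9/2, 16.84 + 3.2344/2) = Inv-Gamma(11.52, 18.45720).
E[σ²|data] = β/(α−1) = 18.45720/10.52 = 1.7545.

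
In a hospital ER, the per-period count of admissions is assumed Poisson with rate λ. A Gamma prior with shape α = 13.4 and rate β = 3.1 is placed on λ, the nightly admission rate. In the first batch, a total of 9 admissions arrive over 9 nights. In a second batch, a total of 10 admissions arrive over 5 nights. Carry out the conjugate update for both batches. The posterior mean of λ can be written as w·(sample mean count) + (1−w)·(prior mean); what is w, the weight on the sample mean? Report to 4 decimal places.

With a Gamma(shape α, rate β) prior, the Poisson likelihood is conjugate: the posterior is Gamma(α + ΣXᵢ, β + n).
Total number of nights: n = 9 + 5 = 14.
Posterior mean = (α₀+S)/(β₀+n) = [n/(β₀+n)]·(S/n) + [β₀/(β₀+n)]·(α₀/β₀), so only n and β₀ enter the weight.
Weight on data w = n/(β₀+n) = 14/(3.1+14) = 14/17.1 = 0.8187.

0.8187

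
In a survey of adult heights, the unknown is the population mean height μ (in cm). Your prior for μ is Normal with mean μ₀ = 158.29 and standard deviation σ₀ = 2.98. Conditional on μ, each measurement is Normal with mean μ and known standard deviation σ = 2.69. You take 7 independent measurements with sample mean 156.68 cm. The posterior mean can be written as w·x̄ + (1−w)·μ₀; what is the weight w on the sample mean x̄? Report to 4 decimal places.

0.8957

For Normal data with known variance σ², a Normal(μ₀, σ₀²) prior on μ is conjugate. Posterior precision = 1/σ₀² + n/σ²; posterior mean is the precision-weighted average of μ₀ and x̄.
σ₀² = 2.98² = 8.8804, σ² = 2.69² = 7.2361. Prior precision 1/σ₀² = 1/8.8804; data precision n/σ² = 7/7.2361.
w = (n/σ²)/(1/σ₀² + n/σ²) = n·σ₀²/(σ² + n·σ₀²) = 7·8.8804/(7.2361 + 7·8.8804) = 62.1628/69.3989 = 0.8957.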